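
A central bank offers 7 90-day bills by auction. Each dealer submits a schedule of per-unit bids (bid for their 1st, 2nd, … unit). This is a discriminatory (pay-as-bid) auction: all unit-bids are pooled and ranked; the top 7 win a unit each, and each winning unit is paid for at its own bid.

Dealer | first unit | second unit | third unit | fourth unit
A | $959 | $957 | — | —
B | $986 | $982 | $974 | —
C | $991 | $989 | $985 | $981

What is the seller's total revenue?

Total revenue: $6,888

Pooled unit-bids ranked (top 7): 991 (C-1), 989 (C-2), 986 (B-1), 985 (C-3), 982 (B-2), 981 (C-4), 974 (B-3)
Next rejected bid: $959 (not a price — pay-as-bid).
Each winning unit pays its own bid.
Revenue = 991 + 989 + 986 + 985 + 982 + 981 + 974 = $6,888.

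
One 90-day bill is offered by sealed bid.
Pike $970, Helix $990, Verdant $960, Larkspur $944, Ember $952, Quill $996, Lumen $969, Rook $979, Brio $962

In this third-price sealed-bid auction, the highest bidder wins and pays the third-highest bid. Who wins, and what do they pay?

Quill pays $979

Bids in order: 996 (Quill) > 990 (Helix) > 979 (Rook) > 970 (Pike) > 969 (Lumen) > 962 (Brio) > …
Quill wins; payment is bid #3 in the ranking = $979.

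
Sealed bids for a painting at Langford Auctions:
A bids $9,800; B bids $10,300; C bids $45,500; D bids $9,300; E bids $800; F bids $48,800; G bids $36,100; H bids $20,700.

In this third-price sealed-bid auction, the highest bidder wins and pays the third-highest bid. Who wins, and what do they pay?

Bids in order: 48,800 (F) > 45,500 (C) > 36,100 (G) > 20,700 (H) > 10,300 (B) > 9,800 (A) > …
F wins; payment is bid #3 in the ranking = $36,100.

F pays $36,100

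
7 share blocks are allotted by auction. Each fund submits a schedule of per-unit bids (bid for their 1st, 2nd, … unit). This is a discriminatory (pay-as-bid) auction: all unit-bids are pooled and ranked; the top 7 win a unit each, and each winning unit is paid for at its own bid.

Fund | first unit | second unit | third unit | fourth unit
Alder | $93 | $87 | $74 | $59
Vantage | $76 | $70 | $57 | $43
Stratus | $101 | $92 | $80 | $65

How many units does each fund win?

Merging the schedules and taking the best 7: 101 (Stratus-1), 93 (Alder-1), 92 (Stratus-2), 87 (Alder-2), 80 (Stratus-3), 76 (Vantage-1), 74 (Alder-3)
Next rejected bid: $70 (not a price — pay-as-bid).
Allocation: Alder 3, Stratus 3, Vantage 1.

Alder 3, Stratus 3, Vantage 1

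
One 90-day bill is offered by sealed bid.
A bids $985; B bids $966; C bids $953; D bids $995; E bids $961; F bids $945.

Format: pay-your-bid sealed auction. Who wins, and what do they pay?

D pays $995

Rule: the highest bidder wins and pays their own bid.
Sorting bids: 995 (D) > 985 (A) > 966 (B) > 961 (E) > 953 (C) > 945 (F)
D is highest → pays own bid, $995.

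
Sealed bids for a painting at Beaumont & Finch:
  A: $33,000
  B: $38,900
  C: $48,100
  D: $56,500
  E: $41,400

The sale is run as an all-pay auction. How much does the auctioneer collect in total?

Total revenue: $217,900

Rule: the highest bidder wins the item, but every bidder pays their own bid.
Sorting bids: 56,500 (D) > 48,100 (C) > 41,400 (E) > 38,900 (B) > 33,000 (A)
D wins with the top bid; all bids are sunk regardless.
Every bidder forfeits their bid regardless of winning.
Revenue = 33,000 + 38,900 + 48,100 + 56,500 + 41,400 = $217,900.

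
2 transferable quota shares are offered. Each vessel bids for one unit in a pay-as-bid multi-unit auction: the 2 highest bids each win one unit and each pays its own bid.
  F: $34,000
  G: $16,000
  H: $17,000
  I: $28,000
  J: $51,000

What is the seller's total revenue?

Sorting: 51,000 (J), 34,000 (F), 28,000 (I), 17,000 (H), …
Winners (2 units): J, F.
Total revenue = 51,000 + 34,000 = $85,000.

Total revenue: $85,000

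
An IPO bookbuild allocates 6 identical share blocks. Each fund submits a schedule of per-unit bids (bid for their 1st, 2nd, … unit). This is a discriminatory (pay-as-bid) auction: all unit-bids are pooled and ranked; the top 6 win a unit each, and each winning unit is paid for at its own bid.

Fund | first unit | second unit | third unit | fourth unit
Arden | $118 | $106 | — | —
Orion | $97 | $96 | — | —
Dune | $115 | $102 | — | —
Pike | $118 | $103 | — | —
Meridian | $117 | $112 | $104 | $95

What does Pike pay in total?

Merging the schedules and taking the best 6: 118 (Arden-1), 118 (Pike-1), 117 (Meridian-1), 115 (Dune-1), 112 (Meridian-2), 106 (Arden-2)
Next rejected bid: $104 (not a price — pay-as-bid).
Pike's winning unit-bids: 118 = $118.

Pike pays $118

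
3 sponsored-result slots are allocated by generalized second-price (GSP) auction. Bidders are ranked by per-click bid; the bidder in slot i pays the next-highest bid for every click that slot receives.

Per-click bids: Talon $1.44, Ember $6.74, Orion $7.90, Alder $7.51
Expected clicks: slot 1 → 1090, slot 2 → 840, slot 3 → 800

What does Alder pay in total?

Per-click bids in order: $7.90 (Orion) > $7.51 (Alder) > $6.74 (Ember) > $1.44 (Talon)
Alder holds slot 2 → pays next bid $6.74 × 840 clicks = $5661.60.

Alder pays $5661.60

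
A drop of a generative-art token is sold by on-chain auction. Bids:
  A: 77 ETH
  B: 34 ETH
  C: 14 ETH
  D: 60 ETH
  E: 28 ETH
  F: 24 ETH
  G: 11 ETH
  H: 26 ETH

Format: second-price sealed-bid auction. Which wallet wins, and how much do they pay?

Bids in order: 77 (A) > 60 (D) > 34 (B) > 28 (E) > 26 (H) > 24 (F) > …
A is highest; pays the second-highest bid, 60 ETH.

A pays 60 ETH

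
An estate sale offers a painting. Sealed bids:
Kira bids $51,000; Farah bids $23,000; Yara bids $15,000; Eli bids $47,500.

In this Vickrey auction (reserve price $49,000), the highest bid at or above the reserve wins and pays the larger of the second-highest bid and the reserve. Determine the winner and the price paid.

Kira pays $49,000

Vickrey auction (reserve price $49,000): the highest bid at or above the reserve wins and pays the larger of the second-highest bid and the reserve.
Bids in order: 51,000 (Kira) > 47,500 (Eli) > 23,000 (Farah) > 15,000 (Yara)
Kira has the top bid at or above the reserve ($51,000).
max(second-highest $47,500, reserve $49,000) = $49,000.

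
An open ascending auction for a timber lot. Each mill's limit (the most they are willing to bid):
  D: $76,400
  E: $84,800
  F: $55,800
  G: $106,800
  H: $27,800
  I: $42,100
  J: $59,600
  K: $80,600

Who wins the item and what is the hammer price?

Sorting limits: 106,800 (G) > 84,800 (E) > 80,600 (K) > 76,400 (D) > 59,600 (J) > 55,800 (F) > …
Bidding ends when E exits at $84,800; G takes it.

G wins at $84,800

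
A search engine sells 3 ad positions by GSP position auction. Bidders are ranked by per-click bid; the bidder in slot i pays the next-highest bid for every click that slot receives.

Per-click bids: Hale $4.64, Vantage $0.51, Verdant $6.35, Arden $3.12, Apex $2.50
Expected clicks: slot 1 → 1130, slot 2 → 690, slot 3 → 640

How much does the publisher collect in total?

Total revenue: $8996.00

Per-click bids in order: $6.35 (Verdant) > $4.64 (Hale) > $3.12 (Arden) > $2.50 (Apex) > …
Slot 1: Verdant pays $4.64 × 1130 = $5243.20
Slot 2: Hale pays $3.12 × 690 = $2152.80
Slot 3: Arden pays $2.50 × 640 = $1600.00
Total = $8996.00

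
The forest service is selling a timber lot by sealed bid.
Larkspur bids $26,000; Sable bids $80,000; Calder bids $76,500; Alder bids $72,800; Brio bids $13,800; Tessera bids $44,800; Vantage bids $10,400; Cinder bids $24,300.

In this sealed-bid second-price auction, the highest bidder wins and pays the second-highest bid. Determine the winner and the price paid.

Sable pays $76,500

Rule: the highest bidder wins and pays the second-highest bid.
Sorting bids: 80,000 (Sable) > 76,500 (Calder) > 72,800 (Alder) > 44,800 (Tessera) > 26,000 (Larkspur) > 24,300 (Cinder) > …
Second-price: Sable pays Calder's bid of $76,500.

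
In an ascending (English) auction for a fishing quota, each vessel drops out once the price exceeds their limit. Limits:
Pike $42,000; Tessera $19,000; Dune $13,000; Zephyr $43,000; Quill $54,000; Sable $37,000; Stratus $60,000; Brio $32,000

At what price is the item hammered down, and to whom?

Rule: the price rises until one bidder remains; the winner pays the price at which the last rival dropped out.
Limits in order: 60,000 (Stratus) > 54,000 (Quill) > 43,000 (Zephyr) > 42,000 (Pike) > 37,000 (Sable) > 32,000 (Brio) > …
Once the price passes $54,000, only Stratus is left; the hammer falls at Quill's limit of $54,000.

Stratus wins at $54,000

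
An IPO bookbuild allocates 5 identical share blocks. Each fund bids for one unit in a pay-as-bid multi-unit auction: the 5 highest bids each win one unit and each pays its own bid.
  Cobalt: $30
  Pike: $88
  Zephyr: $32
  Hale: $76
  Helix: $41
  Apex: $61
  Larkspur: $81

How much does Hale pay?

Ordering the bids: 88 (Pike), 81 (Larkspur), 76 (Hale), 61 (Apex), 41 (Helix), 32 (Zephyr), 30 (Cobalt)
Winners (5 units): Pike, Larkspur, Hale, Apex, Helix.
Hale wins → own bid $76.

Hale pays $76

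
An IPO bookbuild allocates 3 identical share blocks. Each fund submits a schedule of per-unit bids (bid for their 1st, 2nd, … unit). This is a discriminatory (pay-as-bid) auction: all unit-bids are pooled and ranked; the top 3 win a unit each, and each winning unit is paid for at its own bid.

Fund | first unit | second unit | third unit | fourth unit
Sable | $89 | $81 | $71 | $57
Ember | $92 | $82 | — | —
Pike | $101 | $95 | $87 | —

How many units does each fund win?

Pooled unit-bids ranked (top 3): 101 (Pike-1), 95 (Pike-2), 92 (Ember-1)
Next rejected bid: $89 (not a price — pay-as-bid).
Allocation: Ember 1, Pike 2.

Ember 1, Pike 2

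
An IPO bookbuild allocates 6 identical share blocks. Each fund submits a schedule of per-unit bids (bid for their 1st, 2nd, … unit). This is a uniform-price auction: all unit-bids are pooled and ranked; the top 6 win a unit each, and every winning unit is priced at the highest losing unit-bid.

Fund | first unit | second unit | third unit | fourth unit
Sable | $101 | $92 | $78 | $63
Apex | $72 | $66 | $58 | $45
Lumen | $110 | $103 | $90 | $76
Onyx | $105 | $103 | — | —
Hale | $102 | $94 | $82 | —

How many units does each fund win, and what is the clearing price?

Hale 1, Lumen 2, Onyx 2, Sable 1; clearing price $94

Pooled unit-bids ranked (top 6): 110 (Lumen-1), 105 (Onyx-1), 103 (Lumen-2), 103 (Onyx-2), 102 (Hale-1), 101 (Sable-1)
Highest rejected unit-bid = $94.
Allocation: Hale 1, Lumen 2, Onyx 2, Sable 1.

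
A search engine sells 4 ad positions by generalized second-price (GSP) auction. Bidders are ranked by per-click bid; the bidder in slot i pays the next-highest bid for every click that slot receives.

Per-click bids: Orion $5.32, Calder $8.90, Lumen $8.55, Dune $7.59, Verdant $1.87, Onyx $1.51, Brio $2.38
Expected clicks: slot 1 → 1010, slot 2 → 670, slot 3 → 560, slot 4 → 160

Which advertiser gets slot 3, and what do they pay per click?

Per-click bids in order: $8.90 (Calder) > $8.55 (Lumen) > $7.59 (Dune) > $5.32 (Orion) > $2.38 (Brio) > …
Slot 3 goes to the third-ranked bidder, Dune, who pays the next bid down: $5.32/click.

Dune; $5.32 per click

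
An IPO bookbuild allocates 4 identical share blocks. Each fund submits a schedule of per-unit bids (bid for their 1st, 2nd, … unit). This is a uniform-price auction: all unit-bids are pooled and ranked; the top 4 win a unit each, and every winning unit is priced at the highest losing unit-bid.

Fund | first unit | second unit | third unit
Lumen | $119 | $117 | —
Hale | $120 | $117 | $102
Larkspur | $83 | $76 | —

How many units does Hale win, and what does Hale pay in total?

All unit-bids, highest first — top 4: 120 (Hale-1), 119 (Lumen-1), 117 (Lumen-2), 117 (Hale-2)
The (k+1)-th unit-bid is $102.
Hale wins 2 unit(s) at $102 each.

Hale: 2 units, pays $204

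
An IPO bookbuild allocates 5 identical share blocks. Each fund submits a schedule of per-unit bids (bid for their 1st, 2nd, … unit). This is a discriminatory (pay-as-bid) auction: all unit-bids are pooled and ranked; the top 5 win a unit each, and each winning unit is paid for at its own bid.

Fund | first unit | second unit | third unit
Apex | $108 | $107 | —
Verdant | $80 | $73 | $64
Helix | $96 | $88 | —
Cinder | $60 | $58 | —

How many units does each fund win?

Apex 2, Helix 2, Verdant 1

Merging the schedules and taking the best 5: 108 (Apex-1), 107 (Apex-2), 96 (Helix-1), 88 (Helix-2), 80 (Verdant-1)
Next rejected bid: $73 (not a price — pay-as-bid).
Allocation: Apex 2, Helix 2, Verdant 1.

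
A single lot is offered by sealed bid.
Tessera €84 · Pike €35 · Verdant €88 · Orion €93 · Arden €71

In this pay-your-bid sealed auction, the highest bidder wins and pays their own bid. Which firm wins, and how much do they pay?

Orion pays €93

Rule: the highest bidder wins and pays their own bid.
Sorting bids: 93 (Orion) > 88 (Verdant) > 84 (Tessera) > 71 (Arden) > 35 (Pike)
Orion is highest → pays own bid, €93.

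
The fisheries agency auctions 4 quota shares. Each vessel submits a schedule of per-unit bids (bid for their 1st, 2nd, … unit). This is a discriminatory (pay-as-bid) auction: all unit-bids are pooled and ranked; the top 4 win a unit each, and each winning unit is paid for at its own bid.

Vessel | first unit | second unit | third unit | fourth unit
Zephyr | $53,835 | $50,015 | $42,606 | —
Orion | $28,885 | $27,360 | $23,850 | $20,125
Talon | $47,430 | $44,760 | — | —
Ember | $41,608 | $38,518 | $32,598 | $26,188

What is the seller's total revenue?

Total revenue: $196,040

Pooled unit-bids ranked (top 4): 53,835 (Zephyr-1), 50,015 (Zephyr-2), 47,430 (Talon-1), 44,760 (Talon-2)
Next rejected bid: $42,606 (not a price — pay-as-bid).
Each winning unit pays its own bid.
Revenue = 53,835 + 50,015 + 47,430 + 44,760 = $196,040.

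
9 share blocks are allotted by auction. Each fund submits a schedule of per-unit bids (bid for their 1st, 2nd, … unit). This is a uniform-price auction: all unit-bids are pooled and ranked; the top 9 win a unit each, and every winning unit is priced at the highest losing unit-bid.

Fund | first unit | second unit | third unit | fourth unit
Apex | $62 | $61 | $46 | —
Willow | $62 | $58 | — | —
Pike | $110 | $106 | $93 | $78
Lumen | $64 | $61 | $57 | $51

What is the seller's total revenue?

Pooled unit-bids ranked (top 9): 110 (Pike-1), 106 (Pike-2), 93 (Pike-3), 78 (Pike-4), 64 (Lumen-1), 62 (Apex-1), 62 (Willow-1), 61 (Apex-2), 61 (Lumen-2)
The (k+1)-th unit-bid is $58.
Allocation: Apex 2, Lumen 2, Pike 4, Willow 1. Every unit priced at $58.
Revenue = 9 × 58 = $522.

Total revenue: $522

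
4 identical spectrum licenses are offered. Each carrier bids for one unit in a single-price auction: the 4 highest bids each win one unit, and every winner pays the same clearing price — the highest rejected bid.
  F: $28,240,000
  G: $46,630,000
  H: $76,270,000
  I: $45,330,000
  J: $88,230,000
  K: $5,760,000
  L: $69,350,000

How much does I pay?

Sorting: 88,230,000 (J), 76,270,000 (H), 69,350,000 (L), 46,630,000 (G), 45,330,000 (I), 28,240,000 (F), …
Winners (4 units): J, H, L, G.
Highest unsuccessful bid: $45,330,000 → clearing price.
I does not win → pays $0.

I pays $0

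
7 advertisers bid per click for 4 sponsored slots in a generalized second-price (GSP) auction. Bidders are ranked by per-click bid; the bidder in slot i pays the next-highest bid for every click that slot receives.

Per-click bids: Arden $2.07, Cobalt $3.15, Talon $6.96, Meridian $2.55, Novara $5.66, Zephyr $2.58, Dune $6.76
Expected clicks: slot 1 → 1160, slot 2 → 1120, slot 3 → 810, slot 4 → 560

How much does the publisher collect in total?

Per-click bids in order: $6.96 (Talon) > $6.76 (Dune) > $5.66 (Novara) > $3.15 (Cobalt) > $2.58 (Zephyr) > …
Slot 1: Talon pays $6.76 × 1160 = $7841.60
Slot 2: Dune pays $5.66 × 1120 = $6339.20
Slot 3: Novara pays $3.15 × 810 = $2551.50
Slot 4: Cobalt pays $2.58 × 560 = $1444.80
Total = $18177.10

Total revenue: $18177.10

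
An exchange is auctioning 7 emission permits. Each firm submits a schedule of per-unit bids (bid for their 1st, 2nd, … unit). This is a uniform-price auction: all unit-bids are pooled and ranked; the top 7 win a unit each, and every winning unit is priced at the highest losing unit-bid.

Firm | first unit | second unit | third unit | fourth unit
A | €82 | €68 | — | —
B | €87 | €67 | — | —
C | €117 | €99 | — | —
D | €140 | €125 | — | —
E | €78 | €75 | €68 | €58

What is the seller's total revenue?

Total revenue: €525

Pooled unit-bids ranked (top 7): 140 (D-1), 125 (D-2), 117 (C-1), 99 (C-2), 87 (B-1), 82 (A-1), 78 (E-1)
The (k+1)-th unit-bid is €75.
Allocation: A 1, B 1, C 2, D 2, E 1. Every unit priced at €75.
Revenue = 7 × 75 = €525.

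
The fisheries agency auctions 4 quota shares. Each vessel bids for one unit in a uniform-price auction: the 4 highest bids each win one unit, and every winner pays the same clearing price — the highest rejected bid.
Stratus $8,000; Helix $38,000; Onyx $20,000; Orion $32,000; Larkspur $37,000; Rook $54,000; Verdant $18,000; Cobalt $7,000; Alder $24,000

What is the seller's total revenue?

Bids ranked high→low: 54,000 (Rook), 38,000 (Helix), 37,000 (Larkspur), 32,000 (Orion), 24,000 (Alder), 20,000 (Onyx), …
Top 4: Rook, Helix, Larkspur, Orion.
Clearing price = highest rejected bid = $24,000.
Total revenue = 4 × $24,000 = $96,000.

Total revenue: $96,000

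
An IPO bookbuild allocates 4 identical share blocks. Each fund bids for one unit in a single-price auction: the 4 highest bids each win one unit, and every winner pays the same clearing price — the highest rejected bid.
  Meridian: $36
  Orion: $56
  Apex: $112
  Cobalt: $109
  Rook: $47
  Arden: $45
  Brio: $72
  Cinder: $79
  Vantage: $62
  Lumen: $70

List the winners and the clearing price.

Bids ranked high→low: 112 (Apex), 109 (Cobalt), 79 (Cinder), 72 (Brio), 70 (Lumen), 62 (Vantage), …
The 4 highest are Apex, Cobalt, Cinder, Brio.
Clearing price = highest rejected bid = $70.

Apex, Cobalt, Cinder, Brio; each pays $70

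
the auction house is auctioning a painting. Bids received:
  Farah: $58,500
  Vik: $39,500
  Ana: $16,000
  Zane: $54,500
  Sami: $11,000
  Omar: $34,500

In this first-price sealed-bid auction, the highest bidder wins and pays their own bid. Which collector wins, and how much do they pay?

Sorting bids: 58,500 (Farah) > 54,500 (Zane) > 39,500 (Vik) > 34,500 (Omar) > 16,000 (Ana) > 11,000 (Sami)
First-price: Farah pays what they bid, $58,500.

Farah pays $58,500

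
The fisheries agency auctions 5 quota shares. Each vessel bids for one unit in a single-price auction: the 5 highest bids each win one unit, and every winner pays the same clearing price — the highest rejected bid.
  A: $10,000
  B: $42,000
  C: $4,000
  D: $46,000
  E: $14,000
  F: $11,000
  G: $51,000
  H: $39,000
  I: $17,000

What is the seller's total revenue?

Total revenue: $70,000

Ordering the bids: 51,000 (G), 46,000 (D), 42,000 (B), 39,000 (H), 17,000 (I), 14,000 (E), 11,000 (F), …
The 5 highest are G, D, B, H, I.
Clearing price = highest rejected bid = $14,000.
Total revenue = 5 × $14,000 = $70,000.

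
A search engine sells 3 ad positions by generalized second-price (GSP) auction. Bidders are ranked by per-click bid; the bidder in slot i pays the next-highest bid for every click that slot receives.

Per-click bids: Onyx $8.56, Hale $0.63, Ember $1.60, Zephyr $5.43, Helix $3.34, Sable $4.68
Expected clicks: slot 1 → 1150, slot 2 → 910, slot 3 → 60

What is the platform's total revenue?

Per-click bids in order: $8.56 (Onyx) > $5.43 (Zephyr) > $4.68 (Sable) > $3.34 (Helix) > …
Slot 1: Onyx pays $5.43 × 1150 = $6244.50
Slot 2: Zephyr pays $4.68 × 910 = $4258.80
Slot 3: Sable pays $3.34 × 60 = $200.40
Total = $10703.70

Total revenue: $10703.70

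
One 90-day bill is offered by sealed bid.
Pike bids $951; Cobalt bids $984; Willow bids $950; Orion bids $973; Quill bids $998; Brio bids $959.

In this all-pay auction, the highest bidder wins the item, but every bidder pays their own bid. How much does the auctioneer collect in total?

Rule: the highest bidder wins the item, but every bidder pays their own bid.
Bids in order: 998 (Quill) > 984 (Cobalt) > 973 (Orion) > 959 (Brio) > 951 (Pike) > 950 (Willow)
Quill wins with the top bid; all bids are sunk regardless.
Every bidder forfeits their bid regardless of winning.
Revenue = 951 + 984 + 950 + 973 + 998 + 959 = $5,815.

Total revenue: $5,815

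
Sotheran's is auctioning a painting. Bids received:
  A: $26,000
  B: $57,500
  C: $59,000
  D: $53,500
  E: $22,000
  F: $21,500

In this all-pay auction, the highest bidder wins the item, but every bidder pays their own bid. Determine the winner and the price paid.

C pays $59,000

Bids in order: 59,000 (C) > 57,500 (B) > 53,500 (D) > 26,000 (A) > 22,000 (E) > 21,500 (F)
C wins with the top bid; all bids are sunk regardless.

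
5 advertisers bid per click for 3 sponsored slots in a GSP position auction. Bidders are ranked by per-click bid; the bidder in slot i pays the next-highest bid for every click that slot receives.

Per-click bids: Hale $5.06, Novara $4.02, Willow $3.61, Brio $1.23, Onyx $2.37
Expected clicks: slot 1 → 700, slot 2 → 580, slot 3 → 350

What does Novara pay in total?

Ranked by bid: $5.06 (Hale) > $4.02 (Novara) > $3.61 (Willow) > $2.37 (Onyx) > …
Novara holds slot 2 → pays next bid $3.61 × 580 clicks = $2093.80.

Novara pays $2093.80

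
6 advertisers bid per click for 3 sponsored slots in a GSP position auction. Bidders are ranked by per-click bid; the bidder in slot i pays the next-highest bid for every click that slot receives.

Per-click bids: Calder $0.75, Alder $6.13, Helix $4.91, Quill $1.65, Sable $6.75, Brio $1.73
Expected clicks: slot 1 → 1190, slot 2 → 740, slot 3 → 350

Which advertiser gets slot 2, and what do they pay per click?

Alder; $4.91 per click

Per-click bids in order: $6.75 (Sable) > $6.13 (Alder) > $4.91 (Helix) > $1.73 (Brio) > …
Slot 2 goes to the second-ranked bidder, Alder, who pays the next bid down: $4.91/click.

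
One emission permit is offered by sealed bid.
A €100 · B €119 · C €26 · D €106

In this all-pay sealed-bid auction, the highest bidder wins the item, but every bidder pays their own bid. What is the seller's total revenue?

All-pay sealed-bid auction: the highest bidder wins the item, but every bidder pays their own bid.
Bids ranked: 119 (B) > 106 (D) > 100 (A) > 26 (C)
Every bidder forfeits their bid regardless of winning.
Revenue = 100 + 119 + 26 + 106 = €351.

Total revenue: €351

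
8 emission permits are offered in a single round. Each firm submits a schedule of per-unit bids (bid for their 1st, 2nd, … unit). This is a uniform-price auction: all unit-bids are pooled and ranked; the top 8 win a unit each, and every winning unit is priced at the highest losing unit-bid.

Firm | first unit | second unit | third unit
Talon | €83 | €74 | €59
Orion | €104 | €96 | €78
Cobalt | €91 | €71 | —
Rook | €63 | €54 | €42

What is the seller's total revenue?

All unit-bids, highest first — top 8: 104 (Orion-1), 96 (Orion-2), 91 (Cobalt-1), 83 (Talon-1), 78 (Orion-3), 74 (Talon-2), 71 (Cobalt-2), 63 (Rook-1)
First bid not allocated: €59.
Allocation: Cobalt 2, Orion 3, Rook 1, Talon 2. Every unit priced at €59.
Revenue = 8 × 59 = €472.

Total revenue: €472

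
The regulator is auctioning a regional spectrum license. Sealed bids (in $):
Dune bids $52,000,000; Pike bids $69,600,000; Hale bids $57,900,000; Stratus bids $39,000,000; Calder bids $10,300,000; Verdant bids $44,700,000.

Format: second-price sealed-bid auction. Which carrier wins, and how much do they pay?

Bids ranked: 69,600,000 (Pike) > 57,900,000 (Hale) > 52,000,000 (Dune) > 44,700,000 (Verdant) > 39,000,000 (Stratus) > 10,300,000 (Calder)
Pike wins with the highest bid; price is set by the runner-up at $57,900,000.

Pike pays $57,900,000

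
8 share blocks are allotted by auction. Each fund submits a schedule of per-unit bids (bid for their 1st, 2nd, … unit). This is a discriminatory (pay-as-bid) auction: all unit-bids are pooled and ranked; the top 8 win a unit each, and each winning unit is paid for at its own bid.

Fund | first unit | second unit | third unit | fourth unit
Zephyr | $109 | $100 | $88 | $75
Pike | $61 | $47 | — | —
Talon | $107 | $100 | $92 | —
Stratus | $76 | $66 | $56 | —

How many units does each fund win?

Stratus 1, Talon 3, Zephyr 4

Merging the schedules and taking the best 8: 109 (Zephyr-1), 107 (Talon-1), 100 (Zephyr-2), 100 (Talon-2), 92 (Talon-3), 88 (Zephyr-3), 76 (Stratus-1), 75 (Zephyr-4)
Next rejected bid: $66 (not a price — pay-as-bid).
Allocation: Stratus 1, Talon 3, Zephyr 4.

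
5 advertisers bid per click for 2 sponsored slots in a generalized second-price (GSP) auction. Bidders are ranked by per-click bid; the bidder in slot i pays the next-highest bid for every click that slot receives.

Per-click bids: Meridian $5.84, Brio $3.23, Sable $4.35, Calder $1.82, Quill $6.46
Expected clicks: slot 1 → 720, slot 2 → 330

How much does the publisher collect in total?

Total revenue: $5640.30

Ranked by bid: $6.46 (Quill) > $5.84 (Meridian) > $4.35 (Sable) > …
Slot 1: Quill pays $5.84 × 720 = $4204.80
Slot 2: Meridian pays $4.35 × 330 = $1435.50
Total = $5640.30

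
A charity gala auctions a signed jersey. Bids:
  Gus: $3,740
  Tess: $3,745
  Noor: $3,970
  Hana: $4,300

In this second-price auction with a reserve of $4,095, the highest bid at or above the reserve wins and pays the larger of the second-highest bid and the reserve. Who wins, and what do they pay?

Hana pays $4,095

Bids ranked: 4,300 (Hana) > 3,970 (Noor) > 3,745 (Tess) > 3,740 (Gus)
Highest eligible bid: Hana at $4,300.
max(second-highest $3,970, reserve $4,095) = $4,095.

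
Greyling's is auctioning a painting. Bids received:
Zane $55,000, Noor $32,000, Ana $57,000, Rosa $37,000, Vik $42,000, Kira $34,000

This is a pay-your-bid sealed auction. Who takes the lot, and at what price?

Ana pays $57,000

Bids in order: 57,000 (Ana) > 55,000 (Zane) > 42,000 (Vik) > 37,000 (Rosa) > 34,000 (Kira) > 32,000 (Noor)
First-price: Ana pays what they bid, $57,000.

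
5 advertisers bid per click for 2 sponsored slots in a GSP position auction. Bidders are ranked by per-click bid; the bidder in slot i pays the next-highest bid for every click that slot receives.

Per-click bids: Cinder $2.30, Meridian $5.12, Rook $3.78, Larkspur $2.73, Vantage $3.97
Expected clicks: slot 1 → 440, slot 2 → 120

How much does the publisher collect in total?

Sorting advertisers: $5.12 (Meridian) > $3.97 (Vantage) > $3.78 (Rook) > …
Slot 1: Meridian pays $3.97 × 440 = $1746.80
Slot 2: Vantage pays $3.78 × 120 = $453.60
Total = $2200.40

Total revenue: $2200.40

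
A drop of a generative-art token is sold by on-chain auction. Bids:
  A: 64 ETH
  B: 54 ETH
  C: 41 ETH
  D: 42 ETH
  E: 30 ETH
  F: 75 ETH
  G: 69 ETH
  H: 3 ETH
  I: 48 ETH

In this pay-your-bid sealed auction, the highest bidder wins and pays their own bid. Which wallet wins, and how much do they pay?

Sorting bids: 75 (F) > 69 (G) > 64 (A) > 54 (B) > 48 (I) > 42 (D) > …
First-price: F pays what they bid, 75 ETH.

F pays 75 ETH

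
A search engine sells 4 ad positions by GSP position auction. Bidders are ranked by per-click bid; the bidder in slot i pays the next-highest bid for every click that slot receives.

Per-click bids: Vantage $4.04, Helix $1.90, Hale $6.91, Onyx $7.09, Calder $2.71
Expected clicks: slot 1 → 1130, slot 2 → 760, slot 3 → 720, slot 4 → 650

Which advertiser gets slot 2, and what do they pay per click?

Hale; $4.04 per click

Sorting advertisers: $7.09 (Onyx) > $6.91 (Hale) > $4.04 (Vantage) > $2.71 (Calder) > $1.90 (Helix)
Slot 2 goes to the second-ranked bidder, Hale, who pays the next bid down: $4.04/click.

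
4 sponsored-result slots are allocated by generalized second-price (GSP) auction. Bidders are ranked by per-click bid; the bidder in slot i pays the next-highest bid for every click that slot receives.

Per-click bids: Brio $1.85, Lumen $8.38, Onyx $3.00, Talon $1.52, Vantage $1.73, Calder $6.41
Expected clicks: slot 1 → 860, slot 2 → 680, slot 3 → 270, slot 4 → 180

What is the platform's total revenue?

Ranked by bid: $8.38 (Lumen) > $6.41 (Calder) > $3.00 (Onyx) > $1.85 (Brio) > $1.73 (Vantage) > …
Slot 1: Lumen pays $6.41 × 860 = $5512.60
Slot 2: Calder pays $3.00 × 680 = $2040.00
Slot 3: Onyx pays $1.85 × 270 = $499.50
Slot 4: Brio pays $1.73 × 180 = $311.40
Total = $8363.50

Total revenue: $8363.50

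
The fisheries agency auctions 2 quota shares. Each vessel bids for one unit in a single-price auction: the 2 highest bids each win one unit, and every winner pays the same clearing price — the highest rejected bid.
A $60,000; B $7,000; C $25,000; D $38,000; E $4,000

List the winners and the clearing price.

Bids ranked high→low: 60,000 (A), 38,000 (D), 25,000 (C), 7,000 (B), …
Top 2: A, D.
Clearing price = highest rejected bid = $25,000.

A, D; each pays $25,000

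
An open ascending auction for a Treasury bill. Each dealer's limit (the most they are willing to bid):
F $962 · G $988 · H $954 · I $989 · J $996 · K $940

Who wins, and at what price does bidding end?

Sorting limits: 996 (J) > 989 (I) > 988 (G) > 962 (F) > 954 (H) > 940 (K)
Once the price passes $989, only J is left; the hammer falls at I's limit of $989.

J wins at $989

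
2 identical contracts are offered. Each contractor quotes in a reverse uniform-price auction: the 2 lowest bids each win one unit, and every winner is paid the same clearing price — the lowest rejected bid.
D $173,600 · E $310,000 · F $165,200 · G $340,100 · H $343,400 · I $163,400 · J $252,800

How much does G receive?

Ordering the bids: 163,400 (I), 165,200 (F), 173,600 (D), 252,800 (J), …
Lowest 2: I, F.
Lowest unsuccessful bid: $173,600 → clearing price.
G does not win → is paid $0.

G is paid $0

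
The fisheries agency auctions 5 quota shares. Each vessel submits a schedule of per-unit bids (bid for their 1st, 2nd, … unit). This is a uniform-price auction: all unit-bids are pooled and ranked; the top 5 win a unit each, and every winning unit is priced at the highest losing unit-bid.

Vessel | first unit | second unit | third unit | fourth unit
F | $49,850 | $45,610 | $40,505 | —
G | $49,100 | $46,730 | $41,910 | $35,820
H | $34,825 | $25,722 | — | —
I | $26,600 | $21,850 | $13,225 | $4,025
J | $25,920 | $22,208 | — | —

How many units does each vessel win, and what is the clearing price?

All unit-bids, highest first — top 5: 49,850 (F-1), 49,100 (G-1), 46,730 (G-2), 45,610 (F-2), 41,910 (G-3)
Highest rejected unit-bid = $40,505.
Allocation: F 2, G 3.

F 2, G 3; clearing price $40,505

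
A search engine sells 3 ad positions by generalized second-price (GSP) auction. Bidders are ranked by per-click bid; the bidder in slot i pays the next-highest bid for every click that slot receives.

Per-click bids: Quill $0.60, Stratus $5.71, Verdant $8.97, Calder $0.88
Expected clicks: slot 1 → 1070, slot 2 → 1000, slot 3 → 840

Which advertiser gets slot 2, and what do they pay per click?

Stratus; $0.88 per click

Per-click bids in order: $8.97 (Verdant) > $5.71 (Stratus) > $0.88 (Calder) > $0.60 (Quill)
Slot 2 goes to the second-ranked bidder, Stratus, who pays the next bid down: $0.88/click.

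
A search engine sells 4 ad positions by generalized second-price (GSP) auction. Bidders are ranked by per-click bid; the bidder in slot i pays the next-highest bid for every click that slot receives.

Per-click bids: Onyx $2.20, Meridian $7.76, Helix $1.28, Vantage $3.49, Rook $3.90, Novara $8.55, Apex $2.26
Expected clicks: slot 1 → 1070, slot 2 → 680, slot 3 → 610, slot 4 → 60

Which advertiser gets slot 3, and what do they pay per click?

Rook; $3.49 per click

Per-click bids in order: $8.55 (Novara) > $7.76 (Meridian) > $3.90 (Rook) > $3.49 (Vantage) > $2.26 (Apex) > …
Slot 3 goes to the third-ranked bidder, Rook, who pays the next bid down: $3.49/click.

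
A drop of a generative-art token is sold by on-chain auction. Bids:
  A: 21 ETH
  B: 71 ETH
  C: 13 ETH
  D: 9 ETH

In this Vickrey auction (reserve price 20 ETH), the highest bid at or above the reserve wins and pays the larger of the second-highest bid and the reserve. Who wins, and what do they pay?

Bids in order: 71 (B) > 21 (A) > 13 (C) > 9 (D)
Highest eligible bid: B at 71 ETH.
max(second-highest 21 ETH, reserve 20 ETH) = 21 ETH; the reserve does not bind.

B pays 21 ETH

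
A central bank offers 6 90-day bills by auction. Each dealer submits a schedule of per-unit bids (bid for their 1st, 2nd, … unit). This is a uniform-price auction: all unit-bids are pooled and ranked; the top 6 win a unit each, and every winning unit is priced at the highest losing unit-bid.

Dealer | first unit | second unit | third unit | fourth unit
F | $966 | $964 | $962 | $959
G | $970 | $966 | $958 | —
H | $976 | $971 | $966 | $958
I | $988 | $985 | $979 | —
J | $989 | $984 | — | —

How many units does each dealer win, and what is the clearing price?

H 1, I 3, J 2; clearing price $971

Pooled unit-bids ranked (top 6): 989 (J-1), 988 (I-1), 985 (I-2), 984 (J-2), 979 (I-3), 976 (H-1)
First bid not allocated: $971.
Allocation: H 1, I 3, J 2.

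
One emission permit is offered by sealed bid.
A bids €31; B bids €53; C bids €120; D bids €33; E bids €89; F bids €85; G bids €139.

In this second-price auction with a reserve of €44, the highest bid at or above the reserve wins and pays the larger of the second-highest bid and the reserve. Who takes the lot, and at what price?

G pays €120

Rule: the highest bid at or above the reserve wins and pays the larger of the second-highest bid and the reserve.
Bids ranked: 139 (G) > 120 (C) > 89 (E) > 85 (F) > 53 (B) > 33 (D) > …
G has the top bid at or above the reserve (€139).
max(second-highest €120, reserve €44) = €120; the reserve does not bind.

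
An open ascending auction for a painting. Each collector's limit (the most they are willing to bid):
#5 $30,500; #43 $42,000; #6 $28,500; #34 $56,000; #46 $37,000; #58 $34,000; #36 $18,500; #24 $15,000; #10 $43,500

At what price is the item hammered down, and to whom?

Limits ranked: 56,000 (#34) > 43,500 (#10) > 42,000 (#43) > 37,000 (#46) > 34,000 (#58) > 30,500 (#5) > …
Bidding ends when #10 exits at $43,500; #34 takes it.

#34 wins at $43,500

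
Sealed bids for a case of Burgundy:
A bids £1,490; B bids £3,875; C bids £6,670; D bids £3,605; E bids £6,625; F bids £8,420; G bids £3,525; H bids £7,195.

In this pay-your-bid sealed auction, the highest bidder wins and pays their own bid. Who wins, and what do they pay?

Rule: the highest bidder wins and pays their own bid.
Sorting bids: 8,420 (F) > 7,195 (H) > 6,670 (C) > 6,625 (E) > 3,875 (B) > 3,605 (D) > …
F is highest → pays own bid, £8,420.

F pays £8,420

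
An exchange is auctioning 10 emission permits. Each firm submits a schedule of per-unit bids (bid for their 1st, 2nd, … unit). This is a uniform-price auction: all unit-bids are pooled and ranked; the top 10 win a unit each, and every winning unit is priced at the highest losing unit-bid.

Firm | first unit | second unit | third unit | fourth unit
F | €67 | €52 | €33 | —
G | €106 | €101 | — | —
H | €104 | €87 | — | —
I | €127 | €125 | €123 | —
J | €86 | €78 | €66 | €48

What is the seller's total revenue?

Pooled unit-bids ranked (top 10): 127 (I-1), 125 (I-2), 123 (I-3), 106 (G-1), 104 (H-1), 101 (G-2), 87 (H-2), 86 (J-1), 78 (J-2), 67 (F-1)
First bid not allocated: €66.
Allocation: F 1, G 2, H 2, I 3, J 2. Every unit priced at €66.
Revenue = 10 × 66 = €660.

Total revenue: €660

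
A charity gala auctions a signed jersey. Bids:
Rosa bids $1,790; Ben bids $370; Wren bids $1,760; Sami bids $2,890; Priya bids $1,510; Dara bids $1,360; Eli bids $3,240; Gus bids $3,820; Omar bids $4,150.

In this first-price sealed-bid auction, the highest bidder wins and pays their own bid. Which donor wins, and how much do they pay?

Bids in order: 4,150 (Omar) > 3,820 (Gus) > 3,240 (Eli) > 2,890 (Sami) > 1,790 (Rosa) > 1,760 (Wren) > …
Omar has the highest bid and pays exactly that: $4,150.

Omar pays $4,150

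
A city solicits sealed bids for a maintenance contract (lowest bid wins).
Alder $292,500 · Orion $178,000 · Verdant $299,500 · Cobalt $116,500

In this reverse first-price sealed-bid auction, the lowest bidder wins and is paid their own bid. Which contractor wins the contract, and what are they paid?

Cobalt is paid $116,500

Sorting bids: 116,500 (Cobalt) < 178,000 (Orion) < 292,500 (Alder) < 299,500 (Verdant)
Cobalt is lowest → is paid own bid, $116,500.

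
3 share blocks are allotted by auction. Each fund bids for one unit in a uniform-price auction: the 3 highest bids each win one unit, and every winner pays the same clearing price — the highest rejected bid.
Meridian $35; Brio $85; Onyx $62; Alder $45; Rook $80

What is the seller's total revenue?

Sorting: 85 (Brio), 80 (Rook), 62 (Onyx), 45 (Alder), 35 (Meridian)
Winners (3 units): Brio, Rook, Onyx.
Highest unsuccessful bid: $45 → clearing price.
Total revenue = 3 × $45 = $135.

Total revenue: $135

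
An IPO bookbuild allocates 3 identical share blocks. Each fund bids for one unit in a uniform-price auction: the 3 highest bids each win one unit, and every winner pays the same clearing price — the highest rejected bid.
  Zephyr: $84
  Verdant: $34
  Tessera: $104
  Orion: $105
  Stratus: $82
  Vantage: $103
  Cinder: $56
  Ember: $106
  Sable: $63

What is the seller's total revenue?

Total revenue: $309

Ordering the bids: 106 (Ember), 105 (Orion), 104 (Tessera), 103 (Vantage), 84 (Zephyr), …
Winners (3 units): Ember, Orion, Tessera.
Clearing price = highest rejected bid = $103.
Total revenue = 3 × $103 = $309.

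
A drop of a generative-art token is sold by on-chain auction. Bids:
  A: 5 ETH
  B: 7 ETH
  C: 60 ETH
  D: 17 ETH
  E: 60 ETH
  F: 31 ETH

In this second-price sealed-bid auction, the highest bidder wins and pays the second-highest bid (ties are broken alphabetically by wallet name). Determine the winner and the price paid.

C pays 60 ETH

Second-price sealed-bid auction: the highest bidder wins and pays the second-highest bid.
Bids ranked: 60 (C) > 60 (E) > 31 (F) > 17 (D) > 7 (B) > 5 (A)
Tie at 60 ETH → C wins by tie-break.
Second-price: C pays E's bid of 60 ETH.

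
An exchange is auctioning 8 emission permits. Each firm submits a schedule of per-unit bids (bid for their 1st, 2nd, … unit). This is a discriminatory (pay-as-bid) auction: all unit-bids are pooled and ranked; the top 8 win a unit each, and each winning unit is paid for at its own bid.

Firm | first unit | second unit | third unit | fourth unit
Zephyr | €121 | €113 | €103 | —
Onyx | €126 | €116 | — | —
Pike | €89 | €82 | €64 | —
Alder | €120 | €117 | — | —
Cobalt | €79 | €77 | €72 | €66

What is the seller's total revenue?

Merging the schedules and taking the best 8: 126 (Onyx-1), 121 (Zephyr-1), 120 (Alder-1), 117 (Alder-2), 116 (Onyx-2), 113 (Zephyr-2), 103 (Zephyr-3), 89 (Pike-1)
Next rejected bid: €82 (not a price — pay-as-bid).
Each winning unit pays its own bid.
Revenue = 126 + 121 + 120 + 117 + 116 + 113 + 103 + 89 = €905.

Total revenue: €905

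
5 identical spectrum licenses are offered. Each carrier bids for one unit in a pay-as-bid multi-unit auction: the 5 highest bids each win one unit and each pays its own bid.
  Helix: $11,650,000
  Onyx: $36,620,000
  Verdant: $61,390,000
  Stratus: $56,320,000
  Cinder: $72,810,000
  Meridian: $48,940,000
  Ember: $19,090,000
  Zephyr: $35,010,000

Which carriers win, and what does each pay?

Cinder $72,810,000, Verdant $61,390,000, Stratus $56,320,000, Meridian $48,940,000, Onyx $36,620,000

Bids ranked high→low: 72,810,000 (Cinder), 61,390,000 (Verdant), 56,320,000 (Stratus), 48,940,000 (Meridian), 36,620,000 (Onyx), 35,010,000 (Zephyr), 19,090,000 (Ember), …
Top 5: Cinder, Verdant, Stratus, Meridian, Onyx.
Each winner pays its own bid: Cinder $72,810,000, Verdant $61,390,000, Stratus $56,320,000, Meridian $48,940,000, Onyx $36,620,000.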